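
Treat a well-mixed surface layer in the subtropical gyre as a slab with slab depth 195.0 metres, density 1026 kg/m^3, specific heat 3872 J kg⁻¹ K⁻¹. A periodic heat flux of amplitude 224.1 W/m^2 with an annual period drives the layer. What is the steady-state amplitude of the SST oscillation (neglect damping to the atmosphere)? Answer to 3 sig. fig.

1.45 K

Areal heat capacity C = ρ c_p D = 1026 × 3872 × 195.0 = 7.75×10^8 J/(m²·K).
Angular frequency ω = 2π / T = 2π / 3.15×10^7 s = 1.99×10^-7 s⁻¹.
Cω = 7.75×10^8 × 1.99×10^-7 = 154 W/(m²·K).
Amplitude A = F₀ / (Cω) = 224.1 / 154 = 1.45 K.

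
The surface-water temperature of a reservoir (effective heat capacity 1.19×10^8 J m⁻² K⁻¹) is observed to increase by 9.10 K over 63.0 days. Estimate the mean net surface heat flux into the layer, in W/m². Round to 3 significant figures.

Areal heat capacity C = 1.19×10^8 J m⁻² K⁻¹ (given).
Required heat per unit area: Q = C ΔT = 1.19×10^8 × 9.10 = 1.08×10^9 J/m².
Flux F = Q / Δt = 1.08×10^9 / 5.44×10^6 s = 199 W/m².

199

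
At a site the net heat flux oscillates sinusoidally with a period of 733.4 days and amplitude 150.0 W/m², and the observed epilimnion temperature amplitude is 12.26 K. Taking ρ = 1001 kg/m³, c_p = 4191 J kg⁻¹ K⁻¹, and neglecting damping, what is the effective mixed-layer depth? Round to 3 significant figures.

ω = 2π / 6.34×10^7 s = 9.92×10^-8 s⁻¹.
Required C = F₀ / (A ω) = 150.0 / (12.26 × 9.92×10^-8) = 1.23×10^8 J/(m²·K).
D = C / (ρ c_p) = 1.23×10^8 / (1001 × 4191) = 29.4 m.

29.4 m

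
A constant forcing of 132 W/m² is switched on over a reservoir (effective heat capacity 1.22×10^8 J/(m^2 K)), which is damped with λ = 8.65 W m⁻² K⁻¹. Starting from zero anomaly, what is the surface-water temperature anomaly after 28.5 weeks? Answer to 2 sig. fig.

11 K

Areal heat capacity C = 1.22×10^8 J/(m^2 K) (given).
τ = C / λ = 1.22×10^8 / 8.65 = 1.41×10^7 s.
Equilibrium anomaly ΔT_eq = F / λ = 132 / 8.65 = 15.3 K.
t = 28.5 weeks = 1.72×10^7 s, so t/τ = 1.22.
ΔT(t) = ΔT_eq (1 − e^(−t/τ)) = 15.3 × (1 − e^−1.22) = 10.8 K.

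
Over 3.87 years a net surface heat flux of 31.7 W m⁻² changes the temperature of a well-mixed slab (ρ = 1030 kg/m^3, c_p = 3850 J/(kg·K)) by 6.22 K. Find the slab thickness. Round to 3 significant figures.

Heat input Q = F Δt = 31.7 × 1.22×10^8 s = 3.87×10^9 J/m².
Required areal heat capacity C = Q / ΔT = 6.22×10^8 J/(m²·K).
Depth D = C / (ρ c_p) = 6.22×10^8 / (1030 × 3850) = 157 m.

157 m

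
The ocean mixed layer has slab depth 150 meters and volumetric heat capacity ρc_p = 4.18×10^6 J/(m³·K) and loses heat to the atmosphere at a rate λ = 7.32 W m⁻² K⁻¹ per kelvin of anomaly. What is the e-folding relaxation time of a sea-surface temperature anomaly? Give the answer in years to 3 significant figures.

Areal heat capacity C = ρc_p × D = 4.18×10^6 × 150 = 6.27×10^8 J/(m²·K).
Relaxation time τ = C / λ = 6.27×10^8 / 7.32 = 8.57×10^7 s.
In years: 8.57×10^7 s / (3.156×10^7 s/year) = 2.71 years.

2.71 years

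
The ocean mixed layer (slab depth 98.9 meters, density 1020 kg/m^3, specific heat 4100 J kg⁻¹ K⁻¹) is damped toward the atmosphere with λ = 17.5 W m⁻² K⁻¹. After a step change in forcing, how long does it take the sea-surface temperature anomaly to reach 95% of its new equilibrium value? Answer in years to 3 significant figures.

2.24 years

Areal heat capacity C = ρ c_p D = 1020 × 4100 × 98.9 = 4.14×10^8 J m⁻² K⁻¹.
τ = C / λ = 4.14×10^8 / 17.5 = 2.36×10^7 s.
Fraction reached: 1 − e^(−t/τ) = 0.95 ⇒ t = −τ ln(1 − 0.95) = τ × 3.00.
t = 7.08×10^7 s = 2.24 years.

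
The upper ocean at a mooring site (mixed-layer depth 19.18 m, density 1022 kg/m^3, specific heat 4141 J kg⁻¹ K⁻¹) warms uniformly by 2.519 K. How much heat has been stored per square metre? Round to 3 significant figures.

2.04×10^8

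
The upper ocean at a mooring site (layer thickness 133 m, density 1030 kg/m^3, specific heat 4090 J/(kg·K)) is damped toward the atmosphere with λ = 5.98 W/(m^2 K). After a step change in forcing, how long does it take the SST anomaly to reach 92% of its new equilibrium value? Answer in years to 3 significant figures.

Areal heat capacity C = ρ c_p D = 1030 × 4090 × 133 = 5.60×10^8 J/(m²·K).
τ = C / λ = 5.60×10^8 / 5.98 = 9.37×10^7 s.
Fraction reached: 1 − e^(−t/τ) = 0.92 ⇒ t = −τ ln(1 − 0.92) = τ × 2.53.
t = 2.37×10^8 s = 7.50 years.

7.50 years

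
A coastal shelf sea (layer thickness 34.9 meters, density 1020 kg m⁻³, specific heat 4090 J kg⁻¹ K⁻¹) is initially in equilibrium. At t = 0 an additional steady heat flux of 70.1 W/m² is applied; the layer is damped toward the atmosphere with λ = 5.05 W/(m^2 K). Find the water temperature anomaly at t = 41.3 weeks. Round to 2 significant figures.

Areal heat capacity C = ρ c_p D = 1020 × 4090 × 34.9 = 1.46×10^8 J/(m²·K).
τ = C / λ = 1.46×10^8 / 5.05 = 2.88×10^7 s.
Equilibrium anomaly ΔT_eq = F / λ = 70.1 / 5.05 = 13.9 K.
t = 41.3 weeks = 2.50×10^7 s, so t/τ = 0.866.
ΔT(t) = ΔT_eq (1 − e^(−t/τ)) = 13.9 × (1 − e^−0.866) = 8.04 K.

8.0 K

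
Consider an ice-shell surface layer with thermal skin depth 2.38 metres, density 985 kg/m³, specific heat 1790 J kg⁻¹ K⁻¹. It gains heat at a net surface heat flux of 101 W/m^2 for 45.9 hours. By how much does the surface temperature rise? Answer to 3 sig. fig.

3.98 K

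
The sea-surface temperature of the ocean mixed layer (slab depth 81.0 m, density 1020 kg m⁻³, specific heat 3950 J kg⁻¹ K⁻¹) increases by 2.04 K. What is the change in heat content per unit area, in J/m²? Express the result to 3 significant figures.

6.66×10^8

Areal heat capacity C = ρ c_p D = 1020 × 3950 × 81.0 = 3.26×10^8 J/(m^2 K).
ΔQ = C ΔT = 3.26×10^8 × 2.04 = 6.66×10^8 J/m².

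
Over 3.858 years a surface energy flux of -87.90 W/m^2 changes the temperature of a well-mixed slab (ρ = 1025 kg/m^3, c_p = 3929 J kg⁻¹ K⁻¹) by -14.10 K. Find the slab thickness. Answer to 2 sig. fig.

190 m

Heat input Q = F Δt = -87.90 × 1.22×10^8 s = -1.07×10^10 J/m².
Required areal heat capacity C = Q / ΔT = 7.59×10^8 J/(m²·K).
Depth D = C / (ρ c_p) = 7.59×10^8 / (1025 × 3929) = 188 m.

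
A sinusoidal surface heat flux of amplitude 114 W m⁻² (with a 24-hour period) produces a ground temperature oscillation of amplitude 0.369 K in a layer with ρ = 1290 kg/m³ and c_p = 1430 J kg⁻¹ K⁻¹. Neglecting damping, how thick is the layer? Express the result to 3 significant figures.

2.30 m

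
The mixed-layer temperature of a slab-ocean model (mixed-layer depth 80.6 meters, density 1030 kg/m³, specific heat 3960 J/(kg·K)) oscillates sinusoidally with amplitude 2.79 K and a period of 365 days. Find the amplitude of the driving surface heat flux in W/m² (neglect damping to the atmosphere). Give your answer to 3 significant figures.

183

Areal heat capacity C = ρ c_p D = 1030 × 3960 × 80.6 = 3.29×10^8 J/(m²·K).
ω = 2π / 3.15×10^7 s = 1.99×10^-7 s⁻¹.
Cω = 3.29×10^8 × 1.99×10^-7 = 65.5 W/(m²·K).
F₀ = A × Cω = 2.79 × 65.5 = 183 W/m².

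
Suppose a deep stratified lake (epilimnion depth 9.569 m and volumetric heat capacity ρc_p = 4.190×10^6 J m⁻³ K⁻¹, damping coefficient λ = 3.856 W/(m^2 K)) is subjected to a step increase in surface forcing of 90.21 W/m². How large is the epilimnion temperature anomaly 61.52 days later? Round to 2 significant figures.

Areal heat capacity C = ρc_p × D = 4.190×10^6 × 9.569 = 4.01×10^7 J/(m^2 K).
τ = C / λ = 4.01×10^7 / 3.856 = 1.04×10^7 s.
Equilibrium anomaly ΔT_eq = F / λ = 90.21 / 3.856 = 23.4 K.
t = 61.52 days = 5.32×10^6 s, so t/τ = 0.511.
ΔT(t) = ΔT_eq (1 − e^(−t/τ)) = 23.4 × (1 − e^−0.511) = 9.36 K.

9.4 K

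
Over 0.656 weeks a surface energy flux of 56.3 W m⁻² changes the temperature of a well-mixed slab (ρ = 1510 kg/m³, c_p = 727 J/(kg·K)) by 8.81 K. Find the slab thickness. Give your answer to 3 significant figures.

2.31 m

Heat input Q = F Δt = 56.3 × 3.97×10^5 s = 2.23×10^7 J/m².
Required areal heat capacity C = Q / ΔT = 2.54×10^6 J/(m²·K).
Depth D = C / (ρ c_p) = 2.54×10^6 / (1510 × 727) = 2.31 m.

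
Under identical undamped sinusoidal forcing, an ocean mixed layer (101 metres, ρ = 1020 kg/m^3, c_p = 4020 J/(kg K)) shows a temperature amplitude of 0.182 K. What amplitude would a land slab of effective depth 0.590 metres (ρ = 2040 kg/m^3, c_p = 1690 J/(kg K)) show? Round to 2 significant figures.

37 K

C_ocean = 4.14×10^8 J/(m²·K); C_land = 2.03×10^6 J/(m²·K).
A ∝ 1/C ⇒ A_land = A_ocean × C_ocean/C_land = 0.182 × 204 = 37.1 K.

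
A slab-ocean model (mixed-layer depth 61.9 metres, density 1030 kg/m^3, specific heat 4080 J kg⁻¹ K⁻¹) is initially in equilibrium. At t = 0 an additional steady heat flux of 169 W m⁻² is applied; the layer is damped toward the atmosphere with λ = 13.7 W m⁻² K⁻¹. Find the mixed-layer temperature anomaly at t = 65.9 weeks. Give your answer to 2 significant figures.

11 K

Areal heat capacity C = ρ c_p D = 1030 × 4080 × 61.9 = 2.60×10^8 J/(m²·K).
τ = C / λ = 2.60×10^8 / 13.7 = 1.90×10^7 s.
Equilibrium anomaly ΔT_eq = F / λ = 169 / 13.7 = 12.3 K.
t = 65.9 weeks = 3.99×10^7 s, so t/τ = 2.10.
ΔT(t) = ΔT_eq (1 − e^(−t/τ)) = 12.3 × (1 − e^−2.10) = 10.8 K.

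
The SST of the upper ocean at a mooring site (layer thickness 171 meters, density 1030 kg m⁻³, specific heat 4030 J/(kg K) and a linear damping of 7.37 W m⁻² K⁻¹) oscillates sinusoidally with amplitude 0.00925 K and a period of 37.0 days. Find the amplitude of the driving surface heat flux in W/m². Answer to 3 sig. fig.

12.9

Areal heat capacity C = ρ c_p D = 1030 × 4030 × 171 = 7.10×10^8 J/(m²·K).
ω = 2π / 3.20×10^6 s = 1.97×10^-6 s⁻¹.
√((Cω)² + λ²) = √((1400)² + 7.37²) = 1400 W/(m²·K).
F₀ = A × √((Cω)²+λ²) = 0.00925 × 1400 = 12.9 W/m².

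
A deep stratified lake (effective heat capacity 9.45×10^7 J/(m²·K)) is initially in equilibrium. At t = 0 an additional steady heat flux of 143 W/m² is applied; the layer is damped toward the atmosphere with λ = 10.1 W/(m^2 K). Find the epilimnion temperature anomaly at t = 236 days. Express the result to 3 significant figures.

Areal heat capacity C = 9.45×10^7 J/(m²·K) (given).
τ = C / λ = 9.45×10^7 / 10.1 = 9.36×10^6 s.
Equilibrium anomaly ΔT_eq = F / λ = 143 / 10.1 = 14.2 K.
t = 236 days = 2.04×10^7 s, so t/τ = 2.18.
ΔT(t) = ΔT_eq (1 − e^(−t/τ)) = 14.2 × (1 − e^−2.18) = 12.6 K.

12.6 K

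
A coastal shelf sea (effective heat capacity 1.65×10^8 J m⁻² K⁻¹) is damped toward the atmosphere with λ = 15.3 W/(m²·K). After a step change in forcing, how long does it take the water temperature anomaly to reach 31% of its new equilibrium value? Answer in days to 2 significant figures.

46 days

Areal heat capacity C = 1.65×10^8 J m⁻² K⁻¹ (given).
τ = C / λ = 1.65×10^8 / 15.3 = 1.08×10^7 s.
Fraction reached: 1 − e^(−t/τ) = 0.31 ⇒ t = −τ ln(1 − 0.31) = τ × 0.371.
t = 4.00×10^6 s = 46.3 days.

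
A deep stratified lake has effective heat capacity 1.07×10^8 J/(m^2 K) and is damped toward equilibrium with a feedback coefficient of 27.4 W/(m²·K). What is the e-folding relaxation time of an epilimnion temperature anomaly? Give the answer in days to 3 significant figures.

45.2 days

Areal heat capacity C = 1.07×10^8 J/(m^2 K) (given).
Relaxation time τ = C / λ = 1.07×10^8 / 27.4 = 3.91×10^6 s.
In days: 3.91×10^6 s / (86400 s/day) = 45.2 days.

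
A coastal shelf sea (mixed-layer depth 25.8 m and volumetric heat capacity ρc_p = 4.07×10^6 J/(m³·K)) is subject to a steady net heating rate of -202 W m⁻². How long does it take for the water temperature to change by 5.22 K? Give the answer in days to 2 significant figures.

31 days

Areal heat capacity C = ρc_p × D = 4.07×10^6 × 25.8 = 1.05×10^8 J m⁻² K⁻¹.
Time required: Δt = C ΔT / F = 1.05×10^8 × -5.22 / -202 = 2.71×10^6 s.
In days: 2.71×10^6 s / (86400 s/day) = 31.4 days.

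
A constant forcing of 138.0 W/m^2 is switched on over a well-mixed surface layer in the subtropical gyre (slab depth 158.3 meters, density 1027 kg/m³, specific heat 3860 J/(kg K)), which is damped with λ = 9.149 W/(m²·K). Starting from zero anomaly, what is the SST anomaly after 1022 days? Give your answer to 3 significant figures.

Areal heat capacity C = ρ c_p D = 1027 × 3860 × 158.3 = 6.28×10^8 J/(m^2 K).
τ = C / λ = 6.28×10^8 / 9.149 = 6.86×10^7 s.
Equilibrium anomaly ΔT_eq = F / λ = 138.0 / 9.149 = 15.1 K.
t = 1022 days = 8.83×10^7 s, so t/τ = 1.29.
ΔT(t) = ΔT_eq (1 − e^(−t/τ)) = 15.1 × (1 − e^−1.29) = 10.9 K.

10.9 K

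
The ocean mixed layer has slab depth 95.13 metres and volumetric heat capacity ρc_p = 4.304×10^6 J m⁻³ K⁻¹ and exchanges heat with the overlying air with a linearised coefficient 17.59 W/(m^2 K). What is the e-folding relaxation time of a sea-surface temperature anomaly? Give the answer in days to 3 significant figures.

269 days

Areal heat capacity C = ρc_p × D = 4.304×10^6 × 95.13 = 4.09×10^8 J/(m^2 K).
Relaxation time τ = C / λ = 4.09×10^8 / 17.59 = 2.33×10^7 s.
In days: 2.33×10^7 s / (86400 s/day) = 269 days.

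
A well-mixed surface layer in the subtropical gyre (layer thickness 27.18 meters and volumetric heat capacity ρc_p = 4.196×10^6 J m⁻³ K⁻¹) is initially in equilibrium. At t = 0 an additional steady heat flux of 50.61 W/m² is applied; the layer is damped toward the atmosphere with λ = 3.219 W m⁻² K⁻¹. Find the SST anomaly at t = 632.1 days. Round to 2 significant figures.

Areal heat capacity C = ρc_p × D = 4.196×10^6 × 27.18 = 1.14×10^8 J/(m²·K).
τ = C / λ = 1.14×10^8 / 3.219 = 3.54×10^7 s.
Equilibrium anomaly ΔT_eq = F / λ = 50.61 / 3.219 = 15.7 K.
t = 632.1 days = 5.46×10^7 s, so t/τ = 1.54.
ΔT(t) = ΔT_eq (1 − e^(−t/τ)) = 15.7 × (1 − e^−1.54) = 12.4 K.

12 K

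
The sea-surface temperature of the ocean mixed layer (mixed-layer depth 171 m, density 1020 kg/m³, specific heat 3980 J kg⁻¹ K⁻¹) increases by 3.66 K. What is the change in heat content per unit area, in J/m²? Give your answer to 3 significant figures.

2.54×10^9

Areal heat capacity C = ρ c_p D = 1020 × 3980 × 171 = 6.94×10^8 J m⁻² K⁻¹.
ΔQ = C ΔT = 6.94×10^8 × 3.66 = 2.54×10^9 J/m².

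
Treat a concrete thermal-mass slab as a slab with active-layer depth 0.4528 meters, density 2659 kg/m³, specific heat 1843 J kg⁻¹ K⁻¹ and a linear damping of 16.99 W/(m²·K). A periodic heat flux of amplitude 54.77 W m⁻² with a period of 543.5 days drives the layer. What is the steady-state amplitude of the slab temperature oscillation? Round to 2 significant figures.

Areal heat capacity C = ρ c_p D = 2659 × 1843 × 0.4528 = 2.22×10^6 J m⁻² K⁻¹.
Angular frequency ω = 2π / T = 2π / 4.70×10^7 s = 1.34×10^-7 s⁻¹.
√((Cω)² + λ²) = √((0.297)² + 16.99²) = 17.0 W/(m²·K).
Amplitude A = F₀ / √((Cω)²+λ²) = 54.77 / 17.0 = 3.22 K.

3.2 K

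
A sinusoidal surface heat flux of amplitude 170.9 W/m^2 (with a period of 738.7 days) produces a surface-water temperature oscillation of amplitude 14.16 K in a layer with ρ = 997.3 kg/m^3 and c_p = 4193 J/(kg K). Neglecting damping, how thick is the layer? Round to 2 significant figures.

29 m

ω = 2π / 6.38×10^7 s = 9.84×10^-8 s⁻¹.
Required C = F₀ / (A ω) = 170.9 / (14.16 × 9.84×10^-8) = 1.23×10^8 J/(m²·K).
D = C / (ρ c_p) = 1.23×10^8 / (997.3 × 4193) = 29.3 m.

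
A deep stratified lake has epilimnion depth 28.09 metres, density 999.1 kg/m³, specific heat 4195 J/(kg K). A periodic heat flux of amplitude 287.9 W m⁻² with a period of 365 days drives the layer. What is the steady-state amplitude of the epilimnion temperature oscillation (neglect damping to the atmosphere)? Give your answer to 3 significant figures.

Areal heat capacity C = ρ c_p D = 999.1 × 4195 × 28.09 = 1.18×10^8 J m⁻² K⁻¹.
Angular frequency ω = 2π / T = 2π / 3.15×10^7 s = 1.99×10^-7 s⁻¹.
Cω = 1.18×10^8 × 1.99×10^-7 = 23.5 W/(m²·K).
Amplitude A = F₀ / (Cω) = 287.9 / 23.5 = 12.3 K.

12.3 K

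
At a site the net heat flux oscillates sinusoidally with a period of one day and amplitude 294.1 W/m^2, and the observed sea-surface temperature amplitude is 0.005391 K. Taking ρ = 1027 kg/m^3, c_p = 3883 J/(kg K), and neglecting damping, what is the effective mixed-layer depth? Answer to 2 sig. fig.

ω = 2π / 86400 s = 7.27×10^-5 s⁻¹.
Required C = F₀ / (A ω) = 294.1 / (0.005391 × 7.27×10^-5) = 7.50×10^8 J/(m²·K).
D = C / (ρ c_p) = 7.50×10^8 / (1027 × 3883) = 188 m.

190 m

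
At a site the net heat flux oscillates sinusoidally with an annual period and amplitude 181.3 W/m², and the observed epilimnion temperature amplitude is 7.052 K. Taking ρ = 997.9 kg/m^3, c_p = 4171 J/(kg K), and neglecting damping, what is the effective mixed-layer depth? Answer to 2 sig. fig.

ω = 2π / 3.15×10^7 s = 1.99×10^-7 s⁻¹.
Required C = F₀ / (A ω) = 181.3 / (7.052 × 1.99×10^-7) = 1.29×10^8 J/(m²·K).
D = C / (ρ c_p) = 1.29×10^8 / (997.9 × 4171) = 31.0 m.

31 m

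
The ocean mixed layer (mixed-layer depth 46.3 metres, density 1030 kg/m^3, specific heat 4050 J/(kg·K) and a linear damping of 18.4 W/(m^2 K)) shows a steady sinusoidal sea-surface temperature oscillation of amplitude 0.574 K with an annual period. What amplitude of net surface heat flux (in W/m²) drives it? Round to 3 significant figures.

Areal heat capacity C = ρ c_p D = 1030 × 4050 × 46.3 = 1.93×10^8 J/(m²·K).
ω = 2π / 3.15×10^7 s = 1.99×10^-7 s⁻¹.
√((Cω)² + λ²) = √((38.5)² + 18.4²) = 42.7 W/(m²·K).
F₀ = A × √((Cω)²+λ²) = 0.574 × 42.7 = 24.5 W/m².

24.5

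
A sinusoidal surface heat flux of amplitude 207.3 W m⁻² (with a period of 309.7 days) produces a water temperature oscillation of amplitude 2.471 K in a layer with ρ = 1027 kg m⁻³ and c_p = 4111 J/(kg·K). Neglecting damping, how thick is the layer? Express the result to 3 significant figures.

ω = 2π / 2.68×10^7 s = 2.35×10^-7 s⁻¹.
Required C = F₀ / (A ω) = 207.3 / (2.471 × 2.35×10^-7) = 3.57×10^8 J/(m²·K).
D = C / (ρ c_p) = 3.57×10^8 / (1027 × 4111) = 84.6 m.

84.6 m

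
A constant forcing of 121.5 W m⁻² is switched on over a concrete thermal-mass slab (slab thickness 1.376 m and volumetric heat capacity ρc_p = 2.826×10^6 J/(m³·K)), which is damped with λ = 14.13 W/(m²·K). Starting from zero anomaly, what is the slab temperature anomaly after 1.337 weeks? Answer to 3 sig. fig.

Areal heat capacity C = ρc_p × D = 2.826×10^6 × 1.376 = 3.89×10^6 J m⁻² K⁻¹.
τ = C / λ = 3.89×10^6 / 14.13 = 2.75×10^5 s.
Equilibrium anomaly ΔT_eq = F / λ = 121.5 / 14.13 = 8.60 K.
t = 1.337 weeks = 8.09×10^5 s, so t/τ = 2.94.
ΔT(t) = ΔT_eq (1 − e^(−t/τ)) = 8.60 × (1 − e^−2.94) = 8.14 K.

8.14 K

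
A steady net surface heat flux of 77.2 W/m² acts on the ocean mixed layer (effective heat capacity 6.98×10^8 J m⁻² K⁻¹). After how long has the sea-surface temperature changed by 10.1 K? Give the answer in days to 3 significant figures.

1060 days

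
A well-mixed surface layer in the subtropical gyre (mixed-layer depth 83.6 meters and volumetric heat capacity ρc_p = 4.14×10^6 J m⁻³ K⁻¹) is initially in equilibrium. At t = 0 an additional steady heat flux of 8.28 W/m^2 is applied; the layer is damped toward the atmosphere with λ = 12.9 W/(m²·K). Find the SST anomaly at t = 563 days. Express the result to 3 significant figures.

Areal heat capacity C = ρc_p × D = 4.14×10^6 × 83.6 = 3.46×10^8 J/(m²·K).
τ = C / λ = 3.46×10^8 / 12.9 = 2.68×10^7 s.
Equilibrium anomaly ΔT_eq = F / λ = 8.28 / 12.9 = 0.642 K.
t = 563 days = 4.86×10^7 s, so t/τ = 1.81.
ΔT(t) = ΔT_eq (1 − e^(−t/τ)) = 0.642 × (1 − e^−1.81) = 0.537 K.

0.537 K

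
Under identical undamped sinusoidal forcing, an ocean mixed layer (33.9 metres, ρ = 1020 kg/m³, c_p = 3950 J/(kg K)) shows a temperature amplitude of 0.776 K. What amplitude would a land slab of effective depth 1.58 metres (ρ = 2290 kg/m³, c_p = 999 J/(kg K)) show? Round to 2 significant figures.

C_ocean = 1.37×10^8 J/(m²·K); C_land = 3.61×10^6 J/(m²·K).
A ∝ 1/C ⇒ A_land = A_ocean × C_ocean/C_land = 0.776 × 37.8 = 29.3 K.

29 K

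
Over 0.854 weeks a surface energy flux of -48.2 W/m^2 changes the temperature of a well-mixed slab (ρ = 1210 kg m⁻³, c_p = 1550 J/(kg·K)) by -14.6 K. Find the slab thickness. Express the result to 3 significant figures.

Heat input Q = F Δt = -48.2 × 5.16×10^5 s = -2.49×10^7 J/m².
Required areal heat capacity C = Q / ΔT = 1.71×10^6 J/(m²·K).
Depth D = C / (ρ c_p) = 1.71×10^6 / (1210 × 1550) = 0.909 m.

0.909 m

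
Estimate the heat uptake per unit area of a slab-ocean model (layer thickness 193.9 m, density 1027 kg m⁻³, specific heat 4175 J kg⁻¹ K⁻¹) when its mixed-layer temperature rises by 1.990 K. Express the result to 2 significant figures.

1.7×10^9

Areal heat capacity C = ρ c_p D = 1027 × 4175 × 193.9 = 8.31×10^8 J/(m²·K).
ΔQ = C ΔT = 8.31×10^8 × 1.990 = 1.65×10^9 J/m².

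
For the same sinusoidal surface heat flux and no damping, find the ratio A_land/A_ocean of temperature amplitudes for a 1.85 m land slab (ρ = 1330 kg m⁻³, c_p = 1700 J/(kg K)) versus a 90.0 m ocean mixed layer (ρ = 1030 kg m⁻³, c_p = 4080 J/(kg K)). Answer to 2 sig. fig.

90

C_ocean = 1030 × 4080 × 90.0 = 3.78×10^8 J/(m²·K).
C_land = 1330 × 1700 × 1.85 = 4.18×10^6 J/(m²·K).
Undamped amplitude ∝ 1/C, so A_land/A_ocean = C_ocean/C_land = 90.4.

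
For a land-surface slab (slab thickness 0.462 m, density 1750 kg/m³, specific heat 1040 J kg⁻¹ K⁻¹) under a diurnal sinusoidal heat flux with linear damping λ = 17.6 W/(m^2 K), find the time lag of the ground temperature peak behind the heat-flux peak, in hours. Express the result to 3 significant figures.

Areal heat capacity C = ρ c_p D = 1750 × 1040 × 0.462 = 8.41×10^5 J m⁻² K⁻¹.
ω = 2π / 86400 s = 7.27×10^-5 s⁻¹.
Phase lag φ = arctan(Cω/λ) = arctan(61.1/17.6) = 1.29 rad.
Time lag = φ / ω = 1.29 / 7.27×10^-5 = 17700 s = 4.93 hours.

4.93 hours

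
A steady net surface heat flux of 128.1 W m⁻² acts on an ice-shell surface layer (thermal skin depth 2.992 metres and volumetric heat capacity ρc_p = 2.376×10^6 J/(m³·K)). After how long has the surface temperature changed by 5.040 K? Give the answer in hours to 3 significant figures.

Areal heat capacity C = ρc_p × D = 2.376×10^6 × 2.992 = 7.11×10^6 J/(m^2 K).
Time required: Δt = C ΔT / F = 7.11×10^6 × 5.040 / 128.1 = 2.80×10^5 s.
In hours: 2.80×10^5 s / (3600 s/hour) = 77.7 hours.

77.7 hours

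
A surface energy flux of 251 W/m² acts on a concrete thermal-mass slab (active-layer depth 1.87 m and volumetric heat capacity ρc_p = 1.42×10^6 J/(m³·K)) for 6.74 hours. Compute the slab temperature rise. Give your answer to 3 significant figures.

2.29 K

Areal heat capacity C = ρc_p × D = 1.42×10^6 × 1.87 = 2.66×10^6 J/(m^2 K).
Net heat input Q = F Δt = 251 × (6.74 hours × 3600 s/hour) = 6.09×10^6 J/m².
ΔT = Q / C = 6.09×10^6 / 2.66×10^6 = 2.29 K.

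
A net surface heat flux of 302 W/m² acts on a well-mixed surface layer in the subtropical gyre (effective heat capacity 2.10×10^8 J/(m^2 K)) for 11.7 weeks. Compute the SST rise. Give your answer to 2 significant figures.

Areal heat capacity C = 2.10×10^8 J/(m^2 K) (given).
Net heat input Q = F Δt = 302 × (11.7 weeks × 6.048×10^5 s/week) = 2.14×10^9 J/m².
ΔT = Q / C = 2.14×10^9 / 2.10×10^8 = 10.2 K.

10 K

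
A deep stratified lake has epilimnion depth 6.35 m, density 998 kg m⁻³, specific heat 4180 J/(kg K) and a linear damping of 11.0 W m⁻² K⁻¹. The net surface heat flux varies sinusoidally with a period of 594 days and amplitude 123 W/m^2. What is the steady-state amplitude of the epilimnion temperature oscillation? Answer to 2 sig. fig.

11 K

Areal heat capacity C = ρ c_p D = 998 × 4180 × 6.35 = 2.65×10^7 J/(m²·K).
Angular frequency ω = 2π / T = 2π / 5.13×10^7 s = 1.22×10^-7 s⁻¹.
√((Cω)² + λ²) = √((3.24)² + 11.0²) = 11.5 W/(m²·K).
Amplitude A = F₀ / √((Cω)²+λ²) = 123 / 11.5 = 10.7 K.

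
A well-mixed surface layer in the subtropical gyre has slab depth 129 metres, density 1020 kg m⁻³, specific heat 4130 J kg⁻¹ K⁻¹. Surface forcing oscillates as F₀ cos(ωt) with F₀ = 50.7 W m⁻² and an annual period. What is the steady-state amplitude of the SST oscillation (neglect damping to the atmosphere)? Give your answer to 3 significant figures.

Areal heat capacity C = ρ c_p D = 1020 × 4130 × 129 = 5.43×10^8 J/(m²·K).
Angular frequency ω = 2π / T = 2π / 3.15×10^7 s = 1.99×10^-7 s⁻¹.
Cω = 5.43×10^8 × 1.99×10^-7 = 108 W/(m²·K).
Amplitude A = F₀ / (Cω) = 50.7 / 108 = 0.468 K.

0.468 K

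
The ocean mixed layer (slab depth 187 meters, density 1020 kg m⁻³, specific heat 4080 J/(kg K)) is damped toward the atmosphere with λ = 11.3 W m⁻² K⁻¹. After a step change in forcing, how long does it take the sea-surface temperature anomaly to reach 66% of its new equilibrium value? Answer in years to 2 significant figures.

2.4 years

Areal heat capacity C = ρ c_p D = 1020 × 4080 × 187 = 7.78×10^8 J/(m²·K).
τ = C / λ = 7.78×10^8 / 11.3 = 6.89×10^7 s.
Fraction reached: 1 − e^(−t/τ) = 0.66 ⇒ t = −τ ln(1 − 0.66) = τ × 1.08.
t = 7.43×10^7 s = 2.35 years.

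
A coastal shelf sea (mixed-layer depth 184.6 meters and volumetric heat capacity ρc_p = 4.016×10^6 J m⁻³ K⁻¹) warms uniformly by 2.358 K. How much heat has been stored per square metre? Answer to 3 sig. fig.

Areal heat capacity C = ρc_p × D = 4.016×10^6 × 184.6 = 7.41×10^8 J m⁻² K⁻¹.
ΔQ = C ΔT = 7.41×10^8 × 2.358 = 1.75×10^9 J/m².

1.75×10^9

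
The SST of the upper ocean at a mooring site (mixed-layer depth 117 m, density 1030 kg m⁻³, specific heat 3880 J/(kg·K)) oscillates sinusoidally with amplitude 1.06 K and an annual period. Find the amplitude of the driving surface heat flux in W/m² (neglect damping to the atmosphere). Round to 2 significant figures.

Areal heat capacity C = ρ c_p D = 1030 × 3880 × 117 = 4.68×10^8 J m⁻² K⁻¹.
ω = 2π / 3.15×10^7 s = 1.99×10^-7 s⁻¹.
Cω = 4.68×10^8 × 1.99×10^-7 = 93.2 W/(m²·K).
F₀ = A × Cω = 1.06 × 93.2 = 98.7 W/m².

99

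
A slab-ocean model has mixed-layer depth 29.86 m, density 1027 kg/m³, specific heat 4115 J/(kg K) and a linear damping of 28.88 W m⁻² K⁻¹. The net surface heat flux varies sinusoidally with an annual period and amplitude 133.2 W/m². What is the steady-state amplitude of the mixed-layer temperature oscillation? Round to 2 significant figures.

3.5 K

Areal heat capacity C = ρ c_p D = 1027 × 4115 × 29.86 = 1.26×10^8 J/(m²·K).
Angular frequency ω = 2π / T = 2π / 3.15×10^7 s = 1.99×10^-7 s⁻¹.
√((Cω)² + λ²) = √((25.1)² + 28.88²) = 38.3 W/(m²·K).
Amplitude A = F₀ / √((Cω)²+λ²) = 133.2 / 38.3 = 3.48 K.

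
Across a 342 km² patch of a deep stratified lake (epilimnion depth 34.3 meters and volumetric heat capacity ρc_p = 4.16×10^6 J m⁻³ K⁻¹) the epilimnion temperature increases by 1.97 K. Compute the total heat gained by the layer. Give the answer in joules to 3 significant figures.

9.61×10^16 J

Areal heat capacity C = ρc_p × D = 4.16×10^6 × 34.3 = 1.43×10^8 J/(m²·K).
Heat per unit area: q = C ΔT = 1.43×10^8 × 1.97 = 2.81×10^8 J/m².
Total heat: Q = q × A = 2.81×10^8 × (342 × 10⁶ m²) = 9.61×10^16 J.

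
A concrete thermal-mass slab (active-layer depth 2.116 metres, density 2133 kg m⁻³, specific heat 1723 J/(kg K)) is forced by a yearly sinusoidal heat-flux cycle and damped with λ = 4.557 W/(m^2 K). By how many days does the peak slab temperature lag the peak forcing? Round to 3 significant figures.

19.0 days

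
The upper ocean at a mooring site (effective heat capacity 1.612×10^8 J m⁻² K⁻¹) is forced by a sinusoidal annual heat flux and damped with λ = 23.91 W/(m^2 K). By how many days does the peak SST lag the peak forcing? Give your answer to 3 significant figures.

Areal heat capacity C = 1.612×10^8 J m⁻² K⁻¹ (given).
ω = 2π / 3.15×10^7 s = 1.99×10^-7 s⁻¹.
Phase lag φ = arctan(Cω/λ) = arctan(32.1/23.91) = 0.931 rad.
Time lag = φ / ω = 0.931 / 1.99×10^-7 = 4.67×10^6 s = 54.1 days.

54.1 days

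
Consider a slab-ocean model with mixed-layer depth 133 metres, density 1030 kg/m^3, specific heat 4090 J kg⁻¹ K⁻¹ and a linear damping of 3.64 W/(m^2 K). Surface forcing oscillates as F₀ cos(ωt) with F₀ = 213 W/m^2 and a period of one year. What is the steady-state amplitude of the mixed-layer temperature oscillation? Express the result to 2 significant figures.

1.9 K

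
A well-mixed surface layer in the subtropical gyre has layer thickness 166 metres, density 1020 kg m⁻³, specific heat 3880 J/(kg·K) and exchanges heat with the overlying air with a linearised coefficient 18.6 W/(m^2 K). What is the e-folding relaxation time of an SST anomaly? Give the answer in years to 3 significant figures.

1.12 years

Areal heat capacity C = ρ c_p D = 1020 × 3880 × 166 = 6.57×10^8 J/(m^2 K).
Relaxation time τ = C / λ = 6.57×10^8 / 18.6 = 3.53×10^7 s.
In years: 3.53×10^7 s / (3.156×10^7 s/year) = 1.12 years.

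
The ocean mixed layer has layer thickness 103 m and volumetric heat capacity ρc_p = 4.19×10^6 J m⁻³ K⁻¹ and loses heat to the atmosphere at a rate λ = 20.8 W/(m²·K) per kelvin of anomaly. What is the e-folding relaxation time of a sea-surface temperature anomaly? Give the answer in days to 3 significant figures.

Areal heat capacity C = ρc_p × D = 4.19×10^6 × 103 = 4.32×10^8 J m⁻² K⁻¹.
Relaxation time τ = C / λ = 4.32×10^8 / 20.8 = 2.07×10^7 s.
In days: 2.07×10^7 s / (86400 s/day) = 240 days.

240 days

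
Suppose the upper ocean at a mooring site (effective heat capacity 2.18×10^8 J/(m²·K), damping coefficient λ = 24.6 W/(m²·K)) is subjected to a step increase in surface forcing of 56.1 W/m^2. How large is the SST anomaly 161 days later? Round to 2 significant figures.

1.8 K

Areal heat capacity C = 2.18×10^8 J/(m²·K) (given).
τ = C / λ = 2.18×10^8 / 24.6 = 8.86×10^6 s.
Equilibrium anomaly ΔT_eq = F / λ = 56.1 / 24.6 = 2.28 K.
t = 161 days = 1.39×10^7 s, so t/τ = 1.57.
ΔT(t) = ΔT_eq (1 − e^(−t/τ)) = 2.28 × (1 − e^−1.57) = 1.81 K.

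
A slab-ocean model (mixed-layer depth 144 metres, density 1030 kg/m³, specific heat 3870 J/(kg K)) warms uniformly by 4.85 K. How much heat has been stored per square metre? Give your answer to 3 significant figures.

Areal heat capacity C = ρ c_p D = 1030 × 3870 × 144 = 5.74×10^8 J m⁻² K⁻¹.
ΔQ = C ΔT = 5.74×10^8 × 4.85 = 2.78×10^9 J/m².

2.78×10^9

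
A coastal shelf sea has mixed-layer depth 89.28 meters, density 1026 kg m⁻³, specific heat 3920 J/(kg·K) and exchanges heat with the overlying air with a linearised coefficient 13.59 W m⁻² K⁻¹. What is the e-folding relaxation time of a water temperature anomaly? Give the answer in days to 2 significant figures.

310 days

Areal heat capacity C = ρ c_p D = 1026 × 3920 × 89.28 = 3.59×10^8 J m⁻² K⁻¹.
Relaxation time τ = C / λ = 3.59×10^8 / 13.59 = 2.64×10^7 s.
In days: 2.64×10^7 s / (86400 s/day) = 306 days.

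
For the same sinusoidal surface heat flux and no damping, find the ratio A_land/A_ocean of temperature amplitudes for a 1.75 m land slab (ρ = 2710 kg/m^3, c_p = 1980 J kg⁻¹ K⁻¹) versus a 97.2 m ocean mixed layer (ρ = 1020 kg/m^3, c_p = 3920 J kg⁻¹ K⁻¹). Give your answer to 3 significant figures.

41.4

C_ocean = 1020 × 3920 × 97.2 = 3.89×10^8 J/(m²·K).
C_land = 2710 × 1980 × 1.75 = 9.39×10^6 J/(m²·K).
Undamped amplitude ∝ 1/C, so A_land/A_ocean = C_ocean/C_land = 41.4.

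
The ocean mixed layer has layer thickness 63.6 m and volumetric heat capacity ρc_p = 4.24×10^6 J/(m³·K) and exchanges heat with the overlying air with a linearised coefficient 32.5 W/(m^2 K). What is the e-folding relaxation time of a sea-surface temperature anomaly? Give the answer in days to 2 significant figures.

96 days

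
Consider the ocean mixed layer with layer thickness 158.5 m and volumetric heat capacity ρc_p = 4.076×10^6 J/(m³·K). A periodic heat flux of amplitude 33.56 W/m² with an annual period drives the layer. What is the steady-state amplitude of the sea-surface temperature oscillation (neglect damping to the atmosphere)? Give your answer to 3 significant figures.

Areal heat capacity C = ρc_p × D = 4.076×10^6 × 158.5 = 6.46×10^8 J m⁻² K⁻¹.
Angular frequency ω = 2π / T = 2π / 3.15×10^7 s = 1.99×10^-7 s⁻¹.
Cω = 6.46×10^8 × 1.99×10^-7 = 129 W/(m²·K).
Amplitude A = F₀ / (Cω) = 33.56 / 129 = 0.261 K.

0.261 K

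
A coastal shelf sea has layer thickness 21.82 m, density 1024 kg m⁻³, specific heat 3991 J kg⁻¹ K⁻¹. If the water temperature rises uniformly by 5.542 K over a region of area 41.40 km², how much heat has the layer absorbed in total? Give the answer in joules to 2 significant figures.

2.0×10^16 J

Areal heat capacity C = ρ c_p D = 1024 × 3991 × 21.82 = 8.92×10^7 J m⁻² K⁻¹.
Heat per unit area: q = C ΔT = 8.92×10^7 × 5.542 = 4.94×10^8 J/m².
Total heat: Q = q × A = 4.94×10^8 × (41.40 × 10⁶ m²) = 2.05×10^16 J.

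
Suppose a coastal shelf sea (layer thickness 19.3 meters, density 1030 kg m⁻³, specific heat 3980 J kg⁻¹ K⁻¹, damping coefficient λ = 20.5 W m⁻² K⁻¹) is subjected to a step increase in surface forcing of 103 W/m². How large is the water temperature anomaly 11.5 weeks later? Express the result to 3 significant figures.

Areal heat capacity C = ρ c_p D = 1030 × 3980 × 19.3 = 7.91×10^7 J/(m^2 K).
τ = C / λ = 7.91×10^7 / 20.5 = 3.86×10^6 s.
Equilibrium anomaly ΔT_eq = F / λ = 103 / 20.5 = 5.02 K.
t = 11.5 weeks = 6.96×10^6 s, so t/τ = 1.80.
ΔT(t) = ΔT_eq (1 − e^(−t/τ)) = 5.02 × (1 − e^−1.80) = 4.20 K.

4.20 K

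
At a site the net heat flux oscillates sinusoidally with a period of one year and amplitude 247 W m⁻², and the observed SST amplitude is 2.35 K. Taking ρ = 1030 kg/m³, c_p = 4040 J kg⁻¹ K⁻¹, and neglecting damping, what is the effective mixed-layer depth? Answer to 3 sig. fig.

127 m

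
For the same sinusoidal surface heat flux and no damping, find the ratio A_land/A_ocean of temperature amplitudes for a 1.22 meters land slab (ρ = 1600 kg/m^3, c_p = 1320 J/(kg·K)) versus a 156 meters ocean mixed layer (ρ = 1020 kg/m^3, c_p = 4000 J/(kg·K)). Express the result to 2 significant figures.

C_ocean = 1020 × 4000 × 156 = 6.36×10^8 J/(m²·K).
C_land = 1600 × 1320 × 1.22 = 2.58×10^6 J/(m²·K).
Undamped amplitude ∝ 1/C, so A_land/A_ocean = C_ocean/C_land = 247.

250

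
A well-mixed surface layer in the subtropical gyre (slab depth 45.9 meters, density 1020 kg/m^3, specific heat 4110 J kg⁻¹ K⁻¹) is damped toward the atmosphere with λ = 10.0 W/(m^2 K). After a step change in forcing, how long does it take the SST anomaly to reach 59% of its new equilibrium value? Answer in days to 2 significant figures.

200 days

Areal heat capacity C = ρ c_p D = 1020 × 4110 × 45.9 = 1.92×10^8 J m⁻² K⁻¹.
τ = C / λ = 1.92×10^8 / 10.0 = 1.92×10^7 s.
Fraction reached: 1 − e^(−t/τ) = 0.59 ⇒ t = −τ ln(1 − 0.59) = τ × 0.892.
t = 1.72×10^7 s = 199 days.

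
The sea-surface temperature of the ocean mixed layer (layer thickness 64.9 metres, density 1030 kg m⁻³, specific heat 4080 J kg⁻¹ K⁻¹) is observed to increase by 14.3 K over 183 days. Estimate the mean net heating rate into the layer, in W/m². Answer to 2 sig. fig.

250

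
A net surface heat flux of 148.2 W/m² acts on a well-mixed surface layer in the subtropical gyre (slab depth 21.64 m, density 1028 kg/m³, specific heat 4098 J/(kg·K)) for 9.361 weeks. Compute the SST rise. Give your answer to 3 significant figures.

Areal heat capacity C = ρ c_p D = 1028 × 4098 × 21.64 = 9.12×10^7 J m⁻² K⁻¹.
Net heat input Q = F Δt = 148.2 × (9.361 weeks × 6.048×10^5 s/week) = 8.39×10^8 J/m².
ΔT = Q / C = 8.39×10^8 / 9.12×10^7 = 9.20 K.

9.20 K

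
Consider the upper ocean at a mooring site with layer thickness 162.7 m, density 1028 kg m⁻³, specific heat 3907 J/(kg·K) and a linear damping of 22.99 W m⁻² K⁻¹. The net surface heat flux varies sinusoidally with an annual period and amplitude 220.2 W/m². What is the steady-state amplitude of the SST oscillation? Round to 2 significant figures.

1.7 K

Areal heat capacity C = ρ c_p D = 1028 × 3907 × 162.7 = 6.53×10^8 J m⁻² K⁻¹.
Angular frequency ω = 2π / T = 2π / 3.15×10^7 s = 1.99×10^-7 s⁻¹.
√((Cω)² + λ²) = √((130)² + 22.99²) = 132 W/(m²·K).
Amplitude A = F₀ / √((Cω)²+λ²) = 220.2 / 132 = 1.67 K.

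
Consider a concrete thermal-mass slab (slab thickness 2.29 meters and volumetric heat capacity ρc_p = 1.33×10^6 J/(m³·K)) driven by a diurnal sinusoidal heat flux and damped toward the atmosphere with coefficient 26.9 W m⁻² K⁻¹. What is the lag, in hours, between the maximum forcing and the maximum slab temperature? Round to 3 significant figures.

5.54 hours

Areal heat capacity C = ρc_p × D = 1.33×10^6 × 2.29 = 3.05×10^6 J/(m^2 K).
ω = 2π / 86400 s = 7.27×10^-5 s⁻¹.
Phase lag φ = arctan(Cω/λ) = arctan(221/26.9) = 1.45 rad.
Time lag = φ / ω = 1.45 / 7.27×10^-5 = 19900 s = 5.54 hours.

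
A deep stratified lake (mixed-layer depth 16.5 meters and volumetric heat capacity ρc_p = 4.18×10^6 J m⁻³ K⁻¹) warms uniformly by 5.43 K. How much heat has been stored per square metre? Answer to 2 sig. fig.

3.7×10^8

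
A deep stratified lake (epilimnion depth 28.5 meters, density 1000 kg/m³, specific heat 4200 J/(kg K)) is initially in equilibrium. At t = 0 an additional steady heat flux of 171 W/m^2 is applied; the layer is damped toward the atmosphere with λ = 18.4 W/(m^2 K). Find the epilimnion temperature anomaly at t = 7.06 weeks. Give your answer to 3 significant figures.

4.47 K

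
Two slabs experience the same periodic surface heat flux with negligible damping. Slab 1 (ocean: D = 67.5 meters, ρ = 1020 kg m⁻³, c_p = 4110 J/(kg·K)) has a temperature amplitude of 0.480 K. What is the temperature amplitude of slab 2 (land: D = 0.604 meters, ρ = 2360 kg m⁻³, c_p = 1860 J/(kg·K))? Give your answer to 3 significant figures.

51.2 K

C_ocean = 2.83×10^8 J/(m²·K); C_land = 2.65×10^6 J/(m²·K).
A ∝ 1/C ⇒ A_land = A_ocean × C_ocean/C_land = 0.480 × 107 = 51.2 K.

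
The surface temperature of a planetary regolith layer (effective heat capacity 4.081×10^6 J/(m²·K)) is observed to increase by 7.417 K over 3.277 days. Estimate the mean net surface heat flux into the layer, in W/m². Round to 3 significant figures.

107

Areal heat capacity C = 4.081×10^6 J/(m²·K) (given).
Required heat per unit area: Q = C ΔT = 4.08×10^6 × 7.417 = 3.03×10^7 J/m².
Flux F = Q / Δt = 3.03×10^7 / 2.83×10^5 s = 107 W/m².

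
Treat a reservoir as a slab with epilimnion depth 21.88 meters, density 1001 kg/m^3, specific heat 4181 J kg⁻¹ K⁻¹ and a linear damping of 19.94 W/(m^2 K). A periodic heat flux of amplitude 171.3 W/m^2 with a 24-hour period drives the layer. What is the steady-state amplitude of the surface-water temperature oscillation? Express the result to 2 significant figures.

Areal heat capacity C = ρ c_p D = 1001 × 4181 × 21.88 = 9.16×10^7 J m⁻² K⁻¹.
Angular frequency ω = 2π / T = 2π / 86400 s = 7.27×10^-5 s⁻¹.
√((Cω)² + λ²) = √((6660)² + 19.94²) = 6660 W/(m²·K).
Amplitude A = F₀ / √((Cω)²+λ²) = 171.3 / 6660 = 0.0257 K.

0.026 K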